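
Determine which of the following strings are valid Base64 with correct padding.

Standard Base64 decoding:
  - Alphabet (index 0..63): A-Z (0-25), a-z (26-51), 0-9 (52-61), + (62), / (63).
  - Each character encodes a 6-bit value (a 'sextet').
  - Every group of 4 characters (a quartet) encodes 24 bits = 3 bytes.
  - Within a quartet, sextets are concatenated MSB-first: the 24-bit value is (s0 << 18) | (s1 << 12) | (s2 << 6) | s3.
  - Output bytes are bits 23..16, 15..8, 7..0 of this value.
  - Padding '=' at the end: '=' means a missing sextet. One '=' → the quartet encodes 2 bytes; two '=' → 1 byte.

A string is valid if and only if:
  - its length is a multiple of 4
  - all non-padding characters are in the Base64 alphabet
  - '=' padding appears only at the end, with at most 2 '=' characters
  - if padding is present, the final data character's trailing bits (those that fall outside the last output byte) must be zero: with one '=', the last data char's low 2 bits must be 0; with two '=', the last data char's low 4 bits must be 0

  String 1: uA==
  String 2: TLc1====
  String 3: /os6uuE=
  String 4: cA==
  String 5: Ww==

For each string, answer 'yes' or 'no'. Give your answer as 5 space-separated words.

String 1: 'uA==' → valid
String 2: 'TLc1====' → invalid (4 pad chars (max 2))
String 3: '/os6uuE=' → valid
String 4: 'cA==' → valid
String 5: 'Ww==' → valid

Answer: yes no yes yes yes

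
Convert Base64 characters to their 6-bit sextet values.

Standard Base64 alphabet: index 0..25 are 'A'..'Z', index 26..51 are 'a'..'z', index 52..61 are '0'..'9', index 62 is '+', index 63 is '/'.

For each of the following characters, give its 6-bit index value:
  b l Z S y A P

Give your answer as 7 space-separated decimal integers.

Answer: 27 37 25 18 50 0 15

Derivation:
'b': a..z range, 26 + ord('b') − ord('a') = 27
'l': a..z range, 26 + ord('l') − ord('a') = 37
'Z': A..Z range, ord('Z') − ord('A') = 25
'S': A..Z range, ord('S') − ord('A') = 18
'y': a..z range, 26 + ord('y') − ord('a') = 50
'A': A..Z range, ord('A') − ord('A') = 0
'P': A..Z range, ord('P') − ord('A') = 15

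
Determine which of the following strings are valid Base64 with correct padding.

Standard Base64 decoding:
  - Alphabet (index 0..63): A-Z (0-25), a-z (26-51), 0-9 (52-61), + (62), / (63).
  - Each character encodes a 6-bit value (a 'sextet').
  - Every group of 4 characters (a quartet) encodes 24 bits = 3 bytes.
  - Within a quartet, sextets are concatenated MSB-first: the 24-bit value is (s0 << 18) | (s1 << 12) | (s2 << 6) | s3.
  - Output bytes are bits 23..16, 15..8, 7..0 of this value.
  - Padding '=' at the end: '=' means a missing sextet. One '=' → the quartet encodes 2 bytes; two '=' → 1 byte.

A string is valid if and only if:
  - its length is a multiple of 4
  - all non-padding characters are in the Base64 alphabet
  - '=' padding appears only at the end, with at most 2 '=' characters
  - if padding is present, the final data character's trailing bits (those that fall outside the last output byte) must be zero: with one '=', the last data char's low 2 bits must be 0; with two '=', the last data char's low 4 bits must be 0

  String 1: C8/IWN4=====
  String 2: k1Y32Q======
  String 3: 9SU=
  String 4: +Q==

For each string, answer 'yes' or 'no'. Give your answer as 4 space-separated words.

Answer: no no yes yes

Derivation:
String 1: 'C8/IWN4=====' → invalid (5 pad chars (max 2))
String 2: 'k1Y32Q======' → invalid (6 pad chars (max 2))
String 3: '9SU=' → valid
String 4: '+Q==' → valid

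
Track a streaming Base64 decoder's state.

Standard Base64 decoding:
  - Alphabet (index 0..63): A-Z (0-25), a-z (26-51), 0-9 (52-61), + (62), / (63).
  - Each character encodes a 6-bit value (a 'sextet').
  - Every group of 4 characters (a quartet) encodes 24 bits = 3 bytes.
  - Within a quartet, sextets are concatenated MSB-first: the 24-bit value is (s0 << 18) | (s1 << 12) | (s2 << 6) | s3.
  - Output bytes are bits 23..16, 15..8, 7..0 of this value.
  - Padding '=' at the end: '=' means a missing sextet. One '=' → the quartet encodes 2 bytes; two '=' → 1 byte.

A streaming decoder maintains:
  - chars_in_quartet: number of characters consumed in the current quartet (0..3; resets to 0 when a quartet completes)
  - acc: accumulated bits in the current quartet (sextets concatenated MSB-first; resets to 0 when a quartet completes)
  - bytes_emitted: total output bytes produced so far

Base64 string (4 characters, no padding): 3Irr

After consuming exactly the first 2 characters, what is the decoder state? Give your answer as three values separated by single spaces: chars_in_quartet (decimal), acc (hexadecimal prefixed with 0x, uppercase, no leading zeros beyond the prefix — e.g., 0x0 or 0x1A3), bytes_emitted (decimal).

After char 0 ('3'=55): chars_in_quartet=1 acc=0x37 bytes_emitted=0
After char 1 ('I'=8): chars_in_quartet=2 acc=0xDC8 bytes_emitted=0

Answer: 2 0xDC8 0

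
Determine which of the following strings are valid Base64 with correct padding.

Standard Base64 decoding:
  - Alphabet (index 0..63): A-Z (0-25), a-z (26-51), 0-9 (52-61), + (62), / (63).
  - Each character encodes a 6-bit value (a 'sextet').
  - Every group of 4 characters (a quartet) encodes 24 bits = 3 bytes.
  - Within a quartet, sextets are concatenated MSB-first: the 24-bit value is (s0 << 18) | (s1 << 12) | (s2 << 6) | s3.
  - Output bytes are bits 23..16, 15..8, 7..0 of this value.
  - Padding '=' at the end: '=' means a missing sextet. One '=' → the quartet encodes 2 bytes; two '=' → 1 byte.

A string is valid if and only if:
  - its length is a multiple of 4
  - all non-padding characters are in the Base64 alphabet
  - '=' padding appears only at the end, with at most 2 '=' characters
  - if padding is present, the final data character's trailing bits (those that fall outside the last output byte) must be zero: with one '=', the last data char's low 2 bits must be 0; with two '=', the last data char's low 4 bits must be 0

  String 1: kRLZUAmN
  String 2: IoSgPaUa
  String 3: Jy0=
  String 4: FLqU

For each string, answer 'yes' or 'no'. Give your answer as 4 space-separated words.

String 1: 'kRLZUAmN' → valid
String 2: 'IoSgPaUa' → valid
String 3: 'Jy0=' → valid
String 4: 'FLqU' → valid

Answer: yes yes yes yes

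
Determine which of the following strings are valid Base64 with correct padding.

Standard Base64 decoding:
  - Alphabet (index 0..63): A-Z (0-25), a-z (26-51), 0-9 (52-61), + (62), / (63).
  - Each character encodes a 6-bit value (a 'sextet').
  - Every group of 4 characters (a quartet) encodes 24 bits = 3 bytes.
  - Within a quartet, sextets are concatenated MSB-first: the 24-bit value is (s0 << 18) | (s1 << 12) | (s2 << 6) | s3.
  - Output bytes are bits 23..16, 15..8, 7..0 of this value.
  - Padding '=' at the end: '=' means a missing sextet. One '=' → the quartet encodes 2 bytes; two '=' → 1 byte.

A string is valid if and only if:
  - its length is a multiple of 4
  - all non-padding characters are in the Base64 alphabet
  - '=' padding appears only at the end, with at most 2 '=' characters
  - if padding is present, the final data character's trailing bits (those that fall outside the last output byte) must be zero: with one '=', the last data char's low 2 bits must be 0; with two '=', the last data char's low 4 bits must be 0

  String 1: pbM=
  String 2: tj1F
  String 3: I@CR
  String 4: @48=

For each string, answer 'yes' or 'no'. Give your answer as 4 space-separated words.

String 1: 'pbM=' → valid
String 2: 'tj1F' → valid
String 3: 'I@CR' → invalid (bad char(s): ['@'])
String 4: '@48=' → invalid (bad char(s): ['@'])

Answer: yes yes no no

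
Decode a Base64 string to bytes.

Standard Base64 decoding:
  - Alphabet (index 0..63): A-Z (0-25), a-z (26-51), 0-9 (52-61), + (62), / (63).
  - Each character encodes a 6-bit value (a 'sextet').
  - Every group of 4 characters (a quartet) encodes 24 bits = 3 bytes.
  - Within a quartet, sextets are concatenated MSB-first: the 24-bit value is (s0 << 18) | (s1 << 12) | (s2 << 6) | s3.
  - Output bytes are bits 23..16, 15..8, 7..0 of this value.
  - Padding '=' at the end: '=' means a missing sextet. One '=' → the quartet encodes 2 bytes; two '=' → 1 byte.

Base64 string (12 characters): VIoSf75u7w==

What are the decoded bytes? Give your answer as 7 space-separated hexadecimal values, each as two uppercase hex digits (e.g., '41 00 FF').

After char 0 ('V'=21): chars_in_quartet=1 acc=0x15 bytes_emitted=0
After char 1 ('I'=8): chars_in_quartet=2 acc=0x548 bytes_emitted=0
After char 2 ('o'=40): chars_in_quartet=3 acc=0x15228 bytes_emitted=0
After char 3 ('S'=18): chars_in_quartet=4 acc=0x548A12 -> emit 54 8A 12, reset; bytes_emitted=3
After char 4 ('f'=31): chars_in_quartet=1 acc=0x1F bytes_emitted=3
After char 5 ('7'=59): chars_in_quartet=2 acc=0x7FB bytes_emitted=3
After char 6 ('5'=57): chars_in_quartet=3 acc=0x1FEF9 bytes_emitted=3
After char 7 ('u'=46): chars_in_quartet=4 acc=0x7FBE6E -> emit 7F BE 6E, reset; bytes_emitted=6
After char 8 ('7'=59): chars_in_quartet=1 acc=0x3B bytes_emitted=6
After char 9 ('w'=48): chars_in_quartet=2 acc=0xEF0 bytes_emitted=6
Padding '==': partial quartet acc=0xEF0 -> emit EF; bytes_emitted=7

Answer: 54 8A 12 7F BE 6E EF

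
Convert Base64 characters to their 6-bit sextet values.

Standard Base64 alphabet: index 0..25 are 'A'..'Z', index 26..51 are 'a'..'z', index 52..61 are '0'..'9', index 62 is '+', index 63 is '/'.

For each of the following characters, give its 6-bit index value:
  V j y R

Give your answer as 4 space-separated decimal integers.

Answer: 21 35 50 17

Derivation:
'V': A..Z range, ord('V') − ord('A') = 21
'j': a..z range, 26 + ord('j') − ord('a') = 35
'y': a..z range, 26 + ord('y') − ord('a') = 50
'R': A..Z range, ord('R') − ord('A') = 17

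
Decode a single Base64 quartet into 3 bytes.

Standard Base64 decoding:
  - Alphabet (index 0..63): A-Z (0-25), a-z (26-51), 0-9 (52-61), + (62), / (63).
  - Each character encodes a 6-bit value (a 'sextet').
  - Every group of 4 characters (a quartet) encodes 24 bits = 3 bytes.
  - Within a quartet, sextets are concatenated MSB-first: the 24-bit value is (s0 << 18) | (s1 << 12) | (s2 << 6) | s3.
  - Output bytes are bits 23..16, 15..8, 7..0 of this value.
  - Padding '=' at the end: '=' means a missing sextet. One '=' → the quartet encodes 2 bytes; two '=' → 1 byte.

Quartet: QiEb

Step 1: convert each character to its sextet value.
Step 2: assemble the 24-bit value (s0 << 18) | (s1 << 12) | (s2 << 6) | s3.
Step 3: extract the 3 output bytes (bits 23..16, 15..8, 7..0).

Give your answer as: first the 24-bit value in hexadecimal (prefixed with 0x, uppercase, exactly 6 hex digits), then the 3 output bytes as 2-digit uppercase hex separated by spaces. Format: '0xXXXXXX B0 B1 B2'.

Answer: 0x42211B 42 21 1B

Derivation:
Sextets: Q=16, i=34, E=4, b=27
24-bit: (16<<18) | (34<<12) | (4<<6) | 27
      = 0x400000 | 0x022000 | 0x000100 | 0x00001B
      = 0x42211B
Bytes: (v>>16)&0xFF=42, (v>>8)&0xFF=21, v&0xFF=1B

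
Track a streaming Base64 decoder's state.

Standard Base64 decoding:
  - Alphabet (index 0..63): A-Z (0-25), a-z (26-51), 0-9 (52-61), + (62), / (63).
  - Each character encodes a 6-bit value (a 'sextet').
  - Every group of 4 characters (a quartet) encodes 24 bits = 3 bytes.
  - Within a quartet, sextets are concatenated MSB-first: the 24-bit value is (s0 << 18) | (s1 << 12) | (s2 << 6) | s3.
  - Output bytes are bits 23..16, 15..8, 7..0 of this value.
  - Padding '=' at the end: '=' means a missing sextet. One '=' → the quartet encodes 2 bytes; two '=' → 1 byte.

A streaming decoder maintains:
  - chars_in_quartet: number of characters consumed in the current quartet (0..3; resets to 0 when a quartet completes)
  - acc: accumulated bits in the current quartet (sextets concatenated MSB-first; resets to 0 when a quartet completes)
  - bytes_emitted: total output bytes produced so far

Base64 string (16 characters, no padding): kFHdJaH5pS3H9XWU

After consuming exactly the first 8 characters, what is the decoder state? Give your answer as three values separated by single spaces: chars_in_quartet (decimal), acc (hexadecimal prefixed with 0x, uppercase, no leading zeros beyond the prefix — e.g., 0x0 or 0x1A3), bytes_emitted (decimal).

Answer: 0 0x0 6

Derivation:
After char 0 ('k'=36): chars_in_quartet=1 acc=0x24 bytes_emitted=0
After char 1 ('F'=5): chars_in_quartet=2 acc=0x905 bytes_emitted=0
After char 2 ('H'=7): chars_in_quartet=3 acc=0x24147 bytes_emitted=0
After char 3 ('d'=29): chars_in_quartet=4 acc=0x9051DD -> emit 90 51 DD, reset; bytes_emitted=3
After char 4 ('J'=9): chars_in_quartet=1 acc=0x9 bytes_emitted=3
After char 5 ('a'=26): chars_in_quartet=2 acc=0x25A bytes_emitted=3
After char 6 ('H'=7): chars_in_quartet=3 acc=0x9687 bytes_emitted=3
After char 7 ('5'=57): chars_in_quartet=4 acc=0x25A1F9 -> emit 25 A1 F9, reset; bytes_emitted=6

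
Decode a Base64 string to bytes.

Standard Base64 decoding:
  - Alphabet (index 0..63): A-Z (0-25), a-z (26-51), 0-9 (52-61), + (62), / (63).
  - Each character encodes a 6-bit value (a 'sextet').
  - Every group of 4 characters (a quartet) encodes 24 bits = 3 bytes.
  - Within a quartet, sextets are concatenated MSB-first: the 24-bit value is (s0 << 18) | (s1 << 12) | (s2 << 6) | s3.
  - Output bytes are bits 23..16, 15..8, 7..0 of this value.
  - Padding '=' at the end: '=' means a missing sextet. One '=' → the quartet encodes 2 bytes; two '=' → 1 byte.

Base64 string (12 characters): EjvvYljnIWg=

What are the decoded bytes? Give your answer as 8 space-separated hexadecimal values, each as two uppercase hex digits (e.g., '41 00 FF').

Answer: 12 3B EF 62 58 E7 21 68

Derivation:
After char 0 ('E'=4): chars_in_quartet=1 acc=0x4 bytes_emitted=0
After char 1 ('j'=35): chars_in_quartet=2 acc=0x123 bytes_emitted=0
After char 2 ('v'=47): chars_in_quartet=3 acc=0x48EF bytes_emitted=0
After char 3 ('v'=47): chars_in_quartet=4 acc=0x123BEF -> emit 12 3B EF, reset; bytes_emitted=3
After char 4 ('Y'=24): chars_in_quartet=1 acc=0x18 bytes_emitted=3
After char 5 ('l'=37): chars_in_quartet=2 acc=0x625 bytes_emitted=3
After char 6 ('j'=35): chars_in_quartet=3 acc=0x18963 bytes_emitted=3
After char 7 ('n'=39): chars_in_quartet=4 acc=0x6258E7 -> emit 62 58 E7, reset; bytes_emitted=6
After char 8 ('I'=8): chars_in_quartet=1 acc=0x8 bytes_emitted=6
After char 9 ('W'=22): chars_in_quartet=2 acc=0x216 bytes_emitted=6
After char 10 ('g'=32): chars_in_quartet=3 acc=0x85A0 bytes_emitted=6
Padding '=': partial quartet acc=0x85A0 -> emit 21 68; bytes_emitted=8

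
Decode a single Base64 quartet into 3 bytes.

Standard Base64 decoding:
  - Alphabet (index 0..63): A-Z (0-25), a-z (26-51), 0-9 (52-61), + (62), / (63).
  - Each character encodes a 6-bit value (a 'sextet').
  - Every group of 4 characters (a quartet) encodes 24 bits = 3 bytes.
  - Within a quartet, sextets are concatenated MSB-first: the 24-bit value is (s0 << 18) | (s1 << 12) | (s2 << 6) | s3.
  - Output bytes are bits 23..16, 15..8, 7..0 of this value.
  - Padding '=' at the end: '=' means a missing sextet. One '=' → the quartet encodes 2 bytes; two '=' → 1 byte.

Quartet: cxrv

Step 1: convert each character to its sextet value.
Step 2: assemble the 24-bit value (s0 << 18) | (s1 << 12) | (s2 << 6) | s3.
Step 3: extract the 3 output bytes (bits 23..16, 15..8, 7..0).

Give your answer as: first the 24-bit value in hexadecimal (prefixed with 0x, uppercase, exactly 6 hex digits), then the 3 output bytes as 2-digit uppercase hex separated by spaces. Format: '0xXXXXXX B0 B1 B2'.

Sextets: c=28, x=49, r=43, v=47
24-bit: (28<<18) | (49<<12) | (43<<6) | 47
      = 0x700000 | 0x031000 | 0x000AC0 | 0x00002F
      = 0x731AEF
Bytes: (v>>16)&0xFF=73, (v>>8)&0xFF=1A, v&0xFF=EF

Answer: 0x731AEF 73 1A EF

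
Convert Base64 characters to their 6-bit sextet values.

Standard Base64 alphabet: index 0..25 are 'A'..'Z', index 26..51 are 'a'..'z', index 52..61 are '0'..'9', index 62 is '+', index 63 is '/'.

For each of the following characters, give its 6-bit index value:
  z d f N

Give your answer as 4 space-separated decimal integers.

'z': a..z range, 26 + ord('z') − ord('a') = 51
'd': a..z range, 26 + ord('d') − ord('a') = 29
'f': a..z range, 26 + ord('f') − ord('a') = 31
'N': A..Z range, ord('N') − ord('A') = 13

Answer: 51 29 31 13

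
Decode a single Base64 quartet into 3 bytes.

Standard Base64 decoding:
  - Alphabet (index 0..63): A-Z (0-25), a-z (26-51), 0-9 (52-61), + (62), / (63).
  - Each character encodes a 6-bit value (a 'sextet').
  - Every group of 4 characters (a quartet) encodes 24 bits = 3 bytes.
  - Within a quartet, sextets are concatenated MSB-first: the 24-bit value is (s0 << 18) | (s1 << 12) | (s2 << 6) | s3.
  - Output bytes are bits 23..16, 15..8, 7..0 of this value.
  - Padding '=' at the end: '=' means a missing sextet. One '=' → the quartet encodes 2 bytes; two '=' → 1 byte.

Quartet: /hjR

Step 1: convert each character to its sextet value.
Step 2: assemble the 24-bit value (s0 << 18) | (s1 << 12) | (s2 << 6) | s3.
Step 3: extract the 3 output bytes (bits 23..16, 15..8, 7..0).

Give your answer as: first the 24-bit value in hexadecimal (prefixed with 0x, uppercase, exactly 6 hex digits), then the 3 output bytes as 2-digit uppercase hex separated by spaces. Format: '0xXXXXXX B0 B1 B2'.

Sextets: /=63, h=33, j=35, R=17
24-bit: (63<<18) | (33<<12) | (35<<6) | 17
      = 0xFC0000 | 0x021000 | 0x0008C0 | 0x000011
      = 0xFE18D1
Bytes: (v>>16)&0xFF=FE, (v>>8)&0xFF=18, v&0xFF=D1

Answer: 0xFE18D1 FE 18 D1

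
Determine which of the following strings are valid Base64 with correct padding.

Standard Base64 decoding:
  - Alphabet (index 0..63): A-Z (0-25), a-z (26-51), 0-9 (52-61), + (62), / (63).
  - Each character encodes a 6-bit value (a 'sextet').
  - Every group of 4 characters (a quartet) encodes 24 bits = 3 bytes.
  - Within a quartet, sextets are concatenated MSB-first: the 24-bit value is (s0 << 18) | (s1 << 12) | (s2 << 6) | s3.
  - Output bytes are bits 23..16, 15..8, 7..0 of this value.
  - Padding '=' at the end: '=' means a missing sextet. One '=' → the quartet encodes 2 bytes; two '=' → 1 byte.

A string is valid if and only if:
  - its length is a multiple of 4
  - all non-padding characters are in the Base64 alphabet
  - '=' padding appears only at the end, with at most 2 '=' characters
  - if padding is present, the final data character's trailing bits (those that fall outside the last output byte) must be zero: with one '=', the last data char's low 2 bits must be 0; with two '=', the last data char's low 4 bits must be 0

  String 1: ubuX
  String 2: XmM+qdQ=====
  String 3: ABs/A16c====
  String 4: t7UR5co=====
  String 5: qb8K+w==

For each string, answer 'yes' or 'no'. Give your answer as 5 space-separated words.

String 1: 'ubuX' → valid
String 2: 'XmM+qdQ=====' → invalid (5 pad chars (max 2))
String 3: 'ABs/A16c====' → invalid (4 pad chars (max 2))
String 4: 't7UR5co=====' → invalid (5 pad chars (max 2))
String 5: 'qb8K+w==' → valid

Answer: yes no no no yes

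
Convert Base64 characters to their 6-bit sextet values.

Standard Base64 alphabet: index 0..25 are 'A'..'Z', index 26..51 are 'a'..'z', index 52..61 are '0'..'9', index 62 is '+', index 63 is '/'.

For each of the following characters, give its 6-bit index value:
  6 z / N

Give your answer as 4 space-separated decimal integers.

Answer: 58 51 63 13

Derivation:
'6': 0..9 range, 52 + ord('6') − ord('0') = 58
'z': a..z range, 26 + ord('z') − ord('a') = 51
'/': index 63
'N': A..Z range, ord('N') − ord('A') = 13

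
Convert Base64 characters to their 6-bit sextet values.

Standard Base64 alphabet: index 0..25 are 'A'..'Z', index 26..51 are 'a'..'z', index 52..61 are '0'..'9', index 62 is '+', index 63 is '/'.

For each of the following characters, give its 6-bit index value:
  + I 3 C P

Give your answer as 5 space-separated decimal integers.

'+': index 62
'I': A..Z range, ord('I') − ord('A') = 8
'3': 0..9 range, 52 + ord('3') − ord('0') = 55
'C': A..Z range, ord('C') − ord('A') = 2
'P': A..Z range, ord('P') − ord('A') = 15

Answer: 62 8 55 2 15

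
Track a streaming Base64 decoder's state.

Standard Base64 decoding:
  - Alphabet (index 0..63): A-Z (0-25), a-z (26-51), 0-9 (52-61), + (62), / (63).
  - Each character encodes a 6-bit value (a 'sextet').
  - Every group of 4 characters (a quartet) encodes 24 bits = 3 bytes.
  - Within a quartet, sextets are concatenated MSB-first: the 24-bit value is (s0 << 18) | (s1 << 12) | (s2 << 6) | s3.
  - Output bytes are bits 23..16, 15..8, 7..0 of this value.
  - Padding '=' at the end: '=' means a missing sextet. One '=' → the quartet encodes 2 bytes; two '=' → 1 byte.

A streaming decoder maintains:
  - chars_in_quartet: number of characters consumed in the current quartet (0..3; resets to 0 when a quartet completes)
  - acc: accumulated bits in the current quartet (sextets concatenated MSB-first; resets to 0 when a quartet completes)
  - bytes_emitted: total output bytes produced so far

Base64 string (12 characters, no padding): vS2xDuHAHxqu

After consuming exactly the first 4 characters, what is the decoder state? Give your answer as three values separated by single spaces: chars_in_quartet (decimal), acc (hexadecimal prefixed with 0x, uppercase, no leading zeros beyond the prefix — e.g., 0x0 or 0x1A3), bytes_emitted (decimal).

After char 0 ('v'=47): chars_in_quartet=1 acc=0x2F bytes_emitted=0
After char 1 ('S'=18): chars_in_quartet=2 acc=0xBD2 bytes_emitted=0
After char 2 ('2'=54): chars_in_quartet=3 acc=0x2F4B6 bytes_emitted=0
After char 3 ('x'=49): chars_in_quartet=4 acc=0xBD2DB1 -> emit BD 2D B1, reset; bytes_emitted=3

Answer: 0 0x0 3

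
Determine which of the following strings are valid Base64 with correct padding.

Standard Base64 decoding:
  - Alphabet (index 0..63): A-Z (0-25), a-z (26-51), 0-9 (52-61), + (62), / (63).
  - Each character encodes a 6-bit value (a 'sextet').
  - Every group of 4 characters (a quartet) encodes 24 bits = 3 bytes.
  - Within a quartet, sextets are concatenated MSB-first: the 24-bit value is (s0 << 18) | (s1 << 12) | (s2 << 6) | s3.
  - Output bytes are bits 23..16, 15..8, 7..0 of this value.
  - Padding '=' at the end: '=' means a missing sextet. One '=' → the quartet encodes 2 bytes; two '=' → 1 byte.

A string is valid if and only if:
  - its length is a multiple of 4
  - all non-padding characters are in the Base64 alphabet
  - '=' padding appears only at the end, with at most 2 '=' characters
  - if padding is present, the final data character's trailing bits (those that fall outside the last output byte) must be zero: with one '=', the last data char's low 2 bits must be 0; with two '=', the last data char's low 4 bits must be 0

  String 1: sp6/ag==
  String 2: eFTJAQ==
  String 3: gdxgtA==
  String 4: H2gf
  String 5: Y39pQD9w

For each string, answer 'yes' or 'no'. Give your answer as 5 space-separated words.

Answer: yes yes yes yes yes

Derivation:
String 1: 'sp6/ag==' → valid
String 2: 'eFTJAQ==' → valid
String 3: 'gdxgtA==' → valid
String 4: 'H2gf' → valid
String 5: 'Y39pQD9w' → valid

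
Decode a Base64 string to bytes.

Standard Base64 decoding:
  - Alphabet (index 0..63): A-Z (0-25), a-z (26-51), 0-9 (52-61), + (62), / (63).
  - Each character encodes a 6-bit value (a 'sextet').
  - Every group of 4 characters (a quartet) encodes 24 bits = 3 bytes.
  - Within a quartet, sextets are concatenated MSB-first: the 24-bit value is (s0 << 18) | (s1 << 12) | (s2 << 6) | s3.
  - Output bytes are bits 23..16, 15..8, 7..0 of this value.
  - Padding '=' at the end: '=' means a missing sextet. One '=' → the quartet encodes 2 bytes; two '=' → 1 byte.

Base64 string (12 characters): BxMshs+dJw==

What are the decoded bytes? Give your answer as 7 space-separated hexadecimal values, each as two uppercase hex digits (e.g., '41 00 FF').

Answer: 07 13 2C 86 CF 9D 27

Derivation:
After char 0 ('B'=1): chars_in_quartet=1 acc=0x1 bytes_emitted=0
After char 1 ('x'=49): chars_in_quartet=2 acc=0x71 bytes_emitted=0
After char 2 ('M'=12): chars_in_quartet=3 acc=0x1C4C bytes_emitted=0
After char 3 ('s'=44): chars_in_quartet=4 acc=0x7132C -> emit 07 13 2C, reset; bytes_emitted=3
After char 4 ('h'=33): chars_in_quartet=1 acc=0x21 bytes_emitted=3
After char 5 ('s'=44): chars_in_quartet=2 acc=0x86C bytes_emitted=3
After char 6 ('+'=62): chars_in_quartet=3 acc=0x21B3E bytes_emitted=3
After char 7 ('d'=29): chars_in_quartet=4 acc=0x86CF9D -> emit 86 CF 9D, reset; bytes_emitted=6
After char 8 ('J'=9): chars_in_quartet=1 acc=0x9 bytes_emitted=6
After char 9 ('w'=48): chars_in_quartet=2 acc=0x270 bytes_emitted=6
Padding '==': partial quartet acc=0x270 -> emit 27; bytes_emitted=7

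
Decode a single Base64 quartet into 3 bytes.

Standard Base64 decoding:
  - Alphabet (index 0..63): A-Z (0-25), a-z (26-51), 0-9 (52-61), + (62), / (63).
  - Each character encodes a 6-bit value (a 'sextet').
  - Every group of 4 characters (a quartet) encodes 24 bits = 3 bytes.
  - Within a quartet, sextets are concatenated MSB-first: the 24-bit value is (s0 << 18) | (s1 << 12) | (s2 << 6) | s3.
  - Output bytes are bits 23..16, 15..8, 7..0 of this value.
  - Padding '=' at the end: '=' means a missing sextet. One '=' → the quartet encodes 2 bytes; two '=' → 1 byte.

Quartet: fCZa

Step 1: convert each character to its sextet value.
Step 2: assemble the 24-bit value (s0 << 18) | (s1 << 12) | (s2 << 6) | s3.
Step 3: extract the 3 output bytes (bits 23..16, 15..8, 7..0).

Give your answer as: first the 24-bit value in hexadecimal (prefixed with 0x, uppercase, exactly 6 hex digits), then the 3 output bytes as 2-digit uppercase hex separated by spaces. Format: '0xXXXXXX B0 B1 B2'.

Answer: 0x7C265A 7C 26 5A

Derivation:
Sextets: f=31, C=2, Z=25, a=26
24-bit: (31<<18) | (2<<12) | (25<<6) | 26
      = 0x7C0000 | 0x002000 | 0x000640 | 0x00001A
      = 0x7C265A
Bytes: (v>>16)&0xFF=7C, (v>>8)&0xFF=26, v&0xFF=5A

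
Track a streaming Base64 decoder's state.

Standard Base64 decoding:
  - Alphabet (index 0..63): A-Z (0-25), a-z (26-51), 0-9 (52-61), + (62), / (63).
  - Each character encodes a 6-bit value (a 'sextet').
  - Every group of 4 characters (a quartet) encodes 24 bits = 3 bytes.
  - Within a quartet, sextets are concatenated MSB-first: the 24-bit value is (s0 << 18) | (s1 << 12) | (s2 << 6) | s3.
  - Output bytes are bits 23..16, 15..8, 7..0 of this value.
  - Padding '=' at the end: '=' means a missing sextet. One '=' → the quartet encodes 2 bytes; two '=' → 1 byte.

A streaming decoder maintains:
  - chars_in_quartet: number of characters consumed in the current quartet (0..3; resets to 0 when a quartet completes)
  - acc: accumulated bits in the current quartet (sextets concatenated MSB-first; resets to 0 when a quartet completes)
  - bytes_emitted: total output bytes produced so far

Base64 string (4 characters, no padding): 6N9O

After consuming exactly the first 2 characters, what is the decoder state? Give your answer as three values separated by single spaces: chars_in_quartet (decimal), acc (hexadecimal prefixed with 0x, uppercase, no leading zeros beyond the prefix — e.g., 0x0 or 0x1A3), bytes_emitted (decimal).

After char 0 ('6'=58): chars_in_quartet=1 acc=0x3A bytes_emitted=0
After char 1 ('N'=13): chars_in_quartet=2 acc=0xE8D bytes_emitted=0

Answer: 2 0xE8D 0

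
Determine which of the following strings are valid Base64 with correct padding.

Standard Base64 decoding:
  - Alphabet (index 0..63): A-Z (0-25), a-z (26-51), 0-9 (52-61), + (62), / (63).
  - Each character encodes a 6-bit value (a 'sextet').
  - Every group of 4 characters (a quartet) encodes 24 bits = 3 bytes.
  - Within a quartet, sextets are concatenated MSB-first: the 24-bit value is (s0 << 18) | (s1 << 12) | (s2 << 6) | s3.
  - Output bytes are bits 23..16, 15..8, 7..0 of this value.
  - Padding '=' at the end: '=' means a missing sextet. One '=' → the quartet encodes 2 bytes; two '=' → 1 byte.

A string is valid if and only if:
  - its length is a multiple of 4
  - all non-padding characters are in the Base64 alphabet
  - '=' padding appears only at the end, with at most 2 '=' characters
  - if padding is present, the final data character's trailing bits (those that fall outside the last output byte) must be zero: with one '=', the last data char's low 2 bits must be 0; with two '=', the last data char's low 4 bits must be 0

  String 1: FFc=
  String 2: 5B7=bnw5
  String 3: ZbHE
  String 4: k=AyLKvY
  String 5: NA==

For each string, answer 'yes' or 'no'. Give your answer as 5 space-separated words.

String 1: 'FFc=' → valid
String 2: '5B7=bnw5' → invalid (bad char(s): ['=']; '=' in middle)
String 3: 'ZbHE' → valid
String 4: 'k=AyLKvY' → invalid (bad char(s): ['=']; '=' in middle)
String 5: 'NA==' → valid

Answer: yes no yes no yes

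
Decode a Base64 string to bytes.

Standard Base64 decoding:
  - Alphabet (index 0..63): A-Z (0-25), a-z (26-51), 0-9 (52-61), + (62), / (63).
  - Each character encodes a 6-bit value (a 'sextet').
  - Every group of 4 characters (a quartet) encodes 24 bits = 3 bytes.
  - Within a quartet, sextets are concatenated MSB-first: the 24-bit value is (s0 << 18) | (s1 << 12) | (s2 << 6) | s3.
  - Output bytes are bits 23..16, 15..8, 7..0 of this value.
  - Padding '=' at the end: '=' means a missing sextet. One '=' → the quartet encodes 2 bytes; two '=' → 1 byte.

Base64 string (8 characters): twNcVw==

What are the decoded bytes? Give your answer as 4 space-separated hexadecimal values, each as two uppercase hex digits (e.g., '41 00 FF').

After char 0 ('t'=45): chars_in_quartet=1 acc=0x2D bytes_emitted=0
After char 1 ('w'=48): chars_in_quartet=2 acc=0xB70 bytes_emitted=0
After char 2 ('N'=13): chars_in_quartet=3 acc=0x2DC0D bytes_emitted=0
After char 3 ('c'=28): chars_in_quartet=4 acc=0xB7035C -> emit B7 03 5C, reset; bytes_emitted=3
After char 4 ('V'=21): chars_in_quartet=1 acc=0x15 bytes_emitted=3
After char 5 ('w'=48): chars_in_quartet=2 acc=0x570 bytes_emitted=3
Padding '==': partial quartet acc=0x570 -> emit 57; bytes_emitted=4

Answer: B7 03 5C 57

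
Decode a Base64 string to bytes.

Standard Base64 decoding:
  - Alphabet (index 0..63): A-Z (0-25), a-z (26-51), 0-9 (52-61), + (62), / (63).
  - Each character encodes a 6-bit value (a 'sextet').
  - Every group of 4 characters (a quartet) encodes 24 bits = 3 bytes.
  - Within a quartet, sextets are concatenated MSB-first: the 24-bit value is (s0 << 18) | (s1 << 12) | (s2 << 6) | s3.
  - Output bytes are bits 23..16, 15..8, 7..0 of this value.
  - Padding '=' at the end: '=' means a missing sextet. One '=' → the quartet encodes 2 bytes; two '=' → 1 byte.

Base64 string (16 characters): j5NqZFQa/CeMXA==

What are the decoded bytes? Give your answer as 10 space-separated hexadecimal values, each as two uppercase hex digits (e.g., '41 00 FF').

Answer: 8F 93 6A 64 54 1A FC 27 8C 5C

Derivation:
After char 0 ('j'=35): chars_in_quartet=1 acc=0x23 bytes_emitted=0
After char 1 ('5'=57): chars_in_quartet=2 acc=0x8F9 bytes_emitted=0
After char 2 ('N'=13): chars_in_quartet=3 acc=0x23E4D bytes_emitted=0
After char 3 ('q'=42): chars_in_quartet=4 acc=0x8F936A -> emit 8F 93 6A, reset; bytes_emitted=3
After char 4 ('Z'=25): chars_in_quartet=1 acc=0x19 bytes_emitted=3
After char 5 ('F'=5): chars_in_quartet=2 acc=0x645 bytes_emitted=3
After char 6 ('Q'=16): chars_in_quartet=3 acc=0x19150 bytes_emitted=3
After char 7 ('a'=26): chars_in_quartet=4 acc=0x64541A -> emit 64 54 1A, reset; bytes_emitted=6
After char 8 ('/'=63): chars_in_quartet=1 acc=0x3F bytes_emitted=6
After char 9 ('C'=2): chars_in_quartet=2 acc=0xFC2 bytes_emitted=6
After char 10 ('e'=30): chars_in_quartet=3 acc=0x3F09E bytes_emitted=6
After char 11 ('M'=12): chars_in_quartet=4 acc=0xFC278C -> emit FC 27 8C, reset; bytes_emitted=9
After char 12 ('X'=23): chars_in_quartet=1 acc=0x17 bytes_emitted=9
After char 13 ('A'=0): chars_in_quartet=2 acc=0x5C0 bytes_emitted=9
Padding '==': partial quartet acc=0x5C0 -> emit 5C; bytes_emitted=10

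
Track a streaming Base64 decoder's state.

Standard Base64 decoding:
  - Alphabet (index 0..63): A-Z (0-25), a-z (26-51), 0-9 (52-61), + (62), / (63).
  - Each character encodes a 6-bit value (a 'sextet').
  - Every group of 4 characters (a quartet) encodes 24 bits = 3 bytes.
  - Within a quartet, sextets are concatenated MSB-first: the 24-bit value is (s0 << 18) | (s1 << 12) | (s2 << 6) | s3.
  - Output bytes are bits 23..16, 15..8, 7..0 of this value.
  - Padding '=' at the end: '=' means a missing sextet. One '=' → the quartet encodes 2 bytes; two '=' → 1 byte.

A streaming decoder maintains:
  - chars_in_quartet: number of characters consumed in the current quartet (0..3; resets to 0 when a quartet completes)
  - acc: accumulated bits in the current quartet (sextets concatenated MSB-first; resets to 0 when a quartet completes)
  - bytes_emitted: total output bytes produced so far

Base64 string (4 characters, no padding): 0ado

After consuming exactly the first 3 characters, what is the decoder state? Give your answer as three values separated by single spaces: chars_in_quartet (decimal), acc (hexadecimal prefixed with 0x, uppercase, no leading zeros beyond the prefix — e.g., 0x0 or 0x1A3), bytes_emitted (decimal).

Answer: 3 0x3469D 0

Derivation:
After char 0 ('0'=52): chars_in_quartet=1 acc=0x34 bytes_emitted=0
After char 1 ('a'=26): chars_in_quartet=2 acc=0xD1A bytes_emitted=0
After char 2 ('d'=29): chars_in_quartet=3 acc=0x3469D bytes_emitted=0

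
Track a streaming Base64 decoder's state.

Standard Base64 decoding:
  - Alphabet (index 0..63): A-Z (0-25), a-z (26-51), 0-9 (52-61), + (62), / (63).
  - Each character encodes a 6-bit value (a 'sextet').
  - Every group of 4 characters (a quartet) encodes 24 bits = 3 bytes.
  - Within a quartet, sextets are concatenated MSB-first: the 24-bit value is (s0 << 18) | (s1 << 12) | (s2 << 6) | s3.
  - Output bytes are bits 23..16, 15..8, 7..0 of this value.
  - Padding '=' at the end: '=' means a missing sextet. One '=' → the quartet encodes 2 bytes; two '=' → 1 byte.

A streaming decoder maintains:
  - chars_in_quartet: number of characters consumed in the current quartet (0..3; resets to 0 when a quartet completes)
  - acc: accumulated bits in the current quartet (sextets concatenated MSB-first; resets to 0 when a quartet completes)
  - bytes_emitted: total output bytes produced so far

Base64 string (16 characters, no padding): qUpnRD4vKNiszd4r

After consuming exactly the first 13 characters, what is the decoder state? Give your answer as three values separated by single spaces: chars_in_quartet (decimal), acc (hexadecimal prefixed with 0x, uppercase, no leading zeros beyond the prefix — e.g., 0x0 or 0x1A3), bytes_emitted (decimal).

Answer: 1 0x33 9

Derivation:
After char 0 ('q'=42): chars_in_quartet=1 acc=0x2A bytes_emitted=0
After char 1 ('U'=20): chars_in_quartet=2 acc=0xA94 bytes_emitted=0
After char 2 ('p'=41): chars_in_quartet=3 acc=0x2A529 bytes_emitted=0
After char 3 ('n'=39): chars_in_quartet=4 acc=0xA94A67 -> emit A9 4A 67, reset; bytes_emitted=3
After char 4 ('R'=17): chars_in_quartet=1 acc=0x11 bytes_emitted=3
After char 5 ('D'=3): chars_in_quartet=2 acc=0x443 bytes_emitted=3
After char 6 ('4'=56): chars_in_quartet=3 acc=0x110F8 bytes_emitted=3
After char 7 ('v'=47): chars_in_quartet=4 acc=0x443E2F -> emit 44 3E 2F, reset; bytes_emitted=6
After char 8 ('K'=10): chars_in_quartet=1 acc=0xA bytes_emitted=6
After char 9 ('N'=13): chars_in_quartet=2 acc=0x28D bytes_emitted=6
After char 10 ('i'=34): chars_in_quartet=3 acc=0xA362 bytes_emitted=6
After char 11 ('s'=44): chars_in_quartet=4 acc=0x28D8AC -> emit 28 D8 AC, reset; bytes_emitted=9
After char 12 ('z'=51): chars_in_quartet=1 acc=0x33 bytes_emitted=9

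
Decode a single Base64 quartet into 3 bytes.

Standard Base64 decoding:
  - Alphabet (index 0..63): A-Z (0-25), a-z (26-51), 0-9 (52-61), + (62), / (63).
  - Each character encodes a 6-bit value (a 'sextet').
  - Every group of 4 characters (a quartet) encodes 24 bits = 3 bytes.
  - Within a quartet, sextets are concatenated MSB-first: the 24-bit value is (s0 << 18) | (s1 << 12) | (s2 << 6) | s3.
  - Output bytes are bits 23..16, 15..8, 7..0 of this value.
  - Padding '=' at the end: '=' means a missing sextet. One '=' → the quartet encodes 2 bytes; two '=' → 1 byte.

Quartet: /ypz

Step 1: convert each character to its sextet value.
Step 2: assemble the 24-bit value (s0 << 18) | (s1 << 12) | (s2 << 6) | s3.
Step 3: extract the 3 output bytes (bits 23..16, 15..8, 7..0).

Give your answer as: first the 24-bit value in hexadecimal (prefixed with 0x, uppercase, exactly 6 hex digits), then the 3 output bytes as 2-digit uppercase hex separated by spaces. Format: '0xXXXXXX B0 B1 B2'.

Answer: 0xFF2A73 FF 2A 73

Derivation:
Sextets: /=63, y=50, p=41, z=51
24-bit: (63<<18) | (50<<12) | (41<<6) | 51
      = 0xFC0000 | 0x032000 | 0x000A40 | 0x000033
      = 0xFF2A73
Bytes: (v>>16)&0xFF=FF, (v>>8)&0xFF=2A, v&0xFF=73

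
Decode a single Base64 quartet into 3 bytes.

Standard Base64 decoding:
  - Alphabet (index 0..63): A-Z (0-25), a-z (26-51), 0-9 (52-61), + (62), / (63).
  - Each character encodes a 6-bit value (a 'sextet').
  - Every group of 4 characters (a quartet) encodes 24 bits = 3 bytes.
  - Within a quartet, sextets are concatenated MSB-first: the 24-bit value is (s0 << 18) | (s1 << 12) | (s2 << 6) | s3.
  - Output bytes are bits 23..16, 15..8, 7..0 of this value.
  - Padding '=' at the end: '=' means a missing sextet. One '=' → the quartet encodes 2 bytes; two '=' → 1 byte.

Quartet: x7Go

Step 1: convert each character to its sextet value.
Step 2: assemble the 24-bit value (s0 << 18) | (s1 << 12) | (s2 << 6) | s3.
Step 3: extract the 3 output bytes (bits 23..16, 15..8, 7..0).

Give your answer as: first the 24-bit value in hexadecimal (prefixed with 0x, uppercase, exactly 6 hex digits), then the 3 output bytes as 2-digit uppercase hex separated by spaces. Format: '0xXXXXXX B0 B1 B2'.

Answer: 0xC7B1A8 C7 B1 A8

Derivation:
Sextets: x=49, 7=59, G=6, o=40
24-bit: (49<<18) | (59<<12) | (6<<6) | 40
      = 0xC40000 | 0x03B000 | 0x000180 | 0x000028
      = 0xC7B1A8
Bytes: (v>>16)&0xFF=C7, (v>>8)&0xFF=B1, v&0xFF=A8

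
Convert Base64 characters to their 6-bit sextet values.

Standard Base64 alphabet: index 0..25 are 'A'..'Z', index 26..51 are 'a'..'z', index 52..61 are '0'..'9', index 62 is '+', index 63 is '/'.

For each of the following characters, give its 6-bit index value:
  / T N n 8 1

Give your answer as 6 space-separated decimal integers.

'/': index 63
'T': A..Z range, ord('T') − ord('A') = 19
'N': A..Z range, ord('N') − ord('A') = 13
'n': a..z range, 26 + ord('n') − ord('a') = 39
'8': 0..9 range, 52 + ord('8') − ord('0') = 60
'1': 0..9 range, 52 + ord('1') − ord('0') = 53

Answer: 63 19 13 39 60 53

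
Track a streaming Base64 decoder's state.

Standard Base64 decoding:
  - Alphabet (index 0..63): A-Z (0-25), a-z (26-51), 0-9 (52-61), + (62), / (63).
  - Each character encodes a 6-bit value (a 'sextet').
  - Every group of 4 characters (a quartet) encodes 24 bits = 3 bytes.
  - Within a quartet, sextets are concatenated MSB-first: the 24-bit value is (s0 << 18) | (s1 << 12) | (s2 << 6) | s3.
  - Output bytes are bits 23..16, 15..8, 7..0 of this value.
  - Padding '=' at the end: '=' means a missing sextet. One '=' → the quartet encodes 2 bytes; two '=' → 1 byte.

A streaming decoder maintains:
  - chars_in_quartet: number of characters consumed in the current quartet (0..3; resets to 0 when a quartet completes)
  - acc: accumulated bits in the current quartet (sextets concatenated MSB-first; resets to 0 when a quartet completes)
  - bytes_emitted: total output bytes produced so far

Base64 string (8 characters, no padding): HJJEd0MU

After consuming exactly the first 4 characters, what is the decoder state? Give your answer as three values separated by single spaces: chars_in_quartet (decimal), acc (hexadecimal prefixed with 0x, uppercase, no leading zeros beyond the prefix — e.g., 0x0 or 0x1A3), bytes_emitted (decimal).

After char 0 ('H'=7): chars_in_quartet=1 acc=0x7 bytes_emitted=0
After char 1 ('J'=9): chars_in_quartet=2 acc=0x1C9 bytes_emitted=0
After char 2 ('J'=9): chars_in_quartet=3 acc=0x7249 bytes_emitted=0
After char 3 ('E'=4): chars_in_quartet=4 acc=0x1C9244 -> emit 1C 92 44, reset; bytes_emitted=3

Answer: 0 0x0 3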